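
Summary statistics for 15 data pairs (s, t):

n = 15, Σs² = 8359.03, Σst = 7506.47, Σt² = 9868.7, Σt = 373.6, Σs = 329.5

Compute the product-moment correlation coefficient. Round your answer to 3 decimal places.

-0.881

r = (nΣst − ΣsΣt) / √[(nΣs² − (Σs)²)(nΣt² − (Σt)²)]
Numerator: 15×7506.47 − 329.5×373.6 = -10504.15
Denominator: √[(125385.45 − 108570.25)(148030.5 − 139576.96)] = √[16815.2 × 8453.54] = 11922.5822
r = -10504.15 / 11922.5822 ≈ -0.881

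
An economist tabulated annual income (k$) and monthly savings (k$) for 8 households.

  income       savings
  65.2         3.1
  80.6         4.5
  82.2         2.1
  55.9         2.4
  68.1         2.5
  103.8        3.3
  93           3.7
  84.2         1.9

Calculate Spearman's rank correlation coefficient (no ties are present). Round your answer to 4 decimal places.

Rank income: 2, 4, 5, 1, 3, 8, 7, 6
Rank savings: 5, 8, 2, 3, 4, 6, 7, 1
d = rank(income) − rank(savings): -3, -4, 3, -2, -1, 2, 0, 5; Σd² = 68
ρ = 1 − 6Σd² / [n(n²−1)] = 1 − 6×68 / (8×63) = 1 − 408/504 ≈ 0.1905

0.1905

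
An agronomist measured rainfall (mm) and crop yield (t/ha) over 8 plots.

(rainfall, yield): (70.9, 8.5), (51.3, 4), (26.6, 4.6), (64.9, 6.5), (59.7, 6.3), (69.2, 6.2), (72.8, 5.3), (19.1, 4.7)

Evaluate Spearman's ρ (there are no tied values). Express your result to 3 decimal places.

Rank rainfall: 7, 3, 2, 5, 4, 6, 8, 1
Rank yield: 8, 1, 2, 7, 6, 5, 4, 3
d = rank(rainfall) − rank(yield): -1, 2, 0, -2, -2, 1, 4, -2; Σd² = 34
ρ = 1 − 6Σd² / [n(n²−1)] = 1 − 6×34 / (8×63) = 1 − 204/504 ≈ 0.595

0.595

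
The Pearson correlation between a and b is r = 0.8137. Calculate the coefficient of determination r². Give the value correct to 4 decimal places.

0.6621

r² = (0.8137)² = 0.6621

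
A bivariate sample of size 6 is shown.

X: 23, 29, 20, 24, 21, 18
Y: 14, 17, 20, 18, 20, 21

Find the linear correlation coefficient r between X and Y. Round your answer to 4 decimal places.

n = 6, ΣX = 135, ΣY = 110, ΣX² = 3111, ΣY² = 2050, ΣXY = 2445
nΣXY − ΣXΣY = 14670 − 14850 = -180
nΣX² − (ΣX)² = 18666 − 18225 = 441; nΣY² − (ΣY)² = 12300 − 12100 = 200
r = -180 / √(441 × 200) = -180 / 296.9848 ≈ -0.6061

-0.6061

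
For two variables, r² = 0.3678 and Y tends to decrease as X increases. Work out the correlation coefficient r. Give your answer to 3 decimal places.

|r| = √0.3678 = 0.606
The association is negative, so r = −0.606.

-0.606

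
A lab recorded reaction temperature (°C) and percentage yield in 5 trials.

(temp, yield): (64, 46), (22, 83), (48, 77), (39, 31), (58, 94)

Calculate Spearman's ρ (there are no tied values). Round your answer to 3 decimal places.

Rank temp: 5, 1, 3, 2, 4
Rank yield: 2, 4, 3, 1, 5
d = rank(temp) − rank(yield): 3, -3, 0, 1, -1; Σd² = 20
ρ = 1 − 6Σd² / [n(n²−1)] = 1 − 6×20 / (5×24) = 1 − 120/120 ≈ 0.000

0.000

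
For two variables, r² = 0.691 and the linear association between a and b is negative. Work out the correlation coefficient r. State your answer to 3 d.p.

-0.831

|r| = √0.691 = 0.831
The association is negative, so r = −0.831.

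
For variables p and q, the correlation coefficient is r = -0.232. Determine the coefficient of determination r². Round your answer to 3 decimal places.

r² = (-0.232)² = 0.054

0.054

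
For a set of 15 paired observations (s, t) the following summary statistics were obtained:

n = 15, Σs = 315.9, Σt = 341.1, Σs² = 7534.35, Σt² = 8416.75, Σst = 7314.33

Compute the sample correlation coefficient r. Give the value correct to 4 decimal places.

0.1714

r = (nΣst − ΣsΣt) / √[(nΣs² − (Σs)²)(nΣt² − (Σt)²)]
Numerator: 15×7314.33 − 315.9×341.1 = 1961.46
Denominator: √[(113015.25 − 99792.81)(126251.25 − 116349.21)] = √[13222.44 × 9902.04] = 11442.4267
r = 1961.46 / 11442.4267 ≈ 0.1714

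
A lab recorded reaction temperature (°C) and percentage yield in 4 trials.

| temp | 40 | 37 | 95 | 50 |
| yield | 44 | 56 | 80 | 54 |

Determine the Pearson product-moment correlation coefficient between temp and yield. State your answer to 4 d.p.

0.9290

n = 4, Σx = 222, Σy = 234, Σx² = 14494, Σy² = 14388, Σxy = 14132
nΣxy − ΣxΣy = 56528 − 51948 = 4580
nΣx² − (Σx)² = 57976 − 49284 = 8692; nΣy² − (Σy)² = 57552 − 54756 = 2796
r = 4580 / √(8692 × 2796) = 4580 / 4929.7903 ≈ 0.9290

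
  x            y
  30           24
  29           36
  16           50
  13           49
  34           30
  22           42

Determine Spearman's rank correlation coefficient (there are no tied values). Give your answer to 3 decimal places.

-0.886

Rank x: 5, 4, 2, 1, 6, 3
Rank y: 1, 3, 6, 5, 2, 4
d = rank(x) − rank(y): 4, 1, -4, -4, 4, -1; Σd² = 66
ρ = 1 − 6Σd² / [n(n²−1)] = 1 − 6×66 / (6×35) = 1 − 396/210 ≈ -0.886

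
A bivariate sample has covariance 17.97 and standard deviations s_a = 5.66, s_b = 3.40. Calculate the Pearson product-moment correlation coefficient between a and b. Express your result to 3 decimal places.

0.934

r = Cov(a,b) / (s_a · s_b) = 17.97 / (5.66 × 3.40)
  = 17.97 / 19.2440 ≈ 0.934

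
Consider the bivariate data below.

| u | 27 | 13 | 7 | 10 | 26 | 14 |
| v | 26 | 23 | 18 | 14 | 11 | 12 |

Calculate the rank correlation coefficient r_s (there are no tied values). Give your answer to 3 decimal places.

Rank u: 6, 3, 1, 2, 5, 4
Rank v: 6, 5, 4, 3, 1, 2
d = rank(u) − rank(v): 0, -2, -3, -1, 4, 2; Σd² = 34
ρ = 1 − 6Σd² / [n(n²−1)] = 1 − 6×34 / (6×35) = 1 − 204/210 ≈ 0.029

0.029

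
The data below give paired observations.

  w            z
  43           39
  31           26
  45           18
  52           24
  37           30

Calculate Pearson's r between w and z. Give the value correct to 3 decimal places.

n = 5, Σw = 208, Σz = 137, Σw² = 8908, Σz² = 3997, Σwz = 5651
nΣwz − ΣwΣz = 28255 − 28496 = -241
nΣw² − (Σw)² = 44540 − 43264 = 1276; nΣz² − (Σz)² = 19985 − 18769 = 1216
r = -241 / √(1276 × 1216) = -241 / 1245.6388 ≈ -0.193

-0.193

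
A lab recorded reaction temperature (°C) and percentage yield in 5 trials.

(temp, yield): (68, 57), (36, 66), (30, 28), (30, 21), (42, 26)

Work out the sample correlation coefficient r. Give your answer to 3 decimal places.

0.509

n = 5, Σx = 206, Σy = 198, Σx² = 9484, Σy² = 9506, Σxy = 8814
nΣxy − ΣxΣy = 44070 − 40788 = 3282
nΣx² − (Σx)² = 47420 − 42436 = 4984; nΣy² − (Σy)² = 47530 − 39204 = 8326
r = 3282 / √(4984 × 8326) = 3282 / 6441.7997 ≈ 0.509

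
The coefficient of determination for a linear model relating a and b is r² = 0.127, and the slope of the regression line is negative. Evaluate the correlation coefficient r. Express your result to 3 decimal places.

-0.356

|r| = √0.127 = 0.356
The association is negative, so r = −0.356.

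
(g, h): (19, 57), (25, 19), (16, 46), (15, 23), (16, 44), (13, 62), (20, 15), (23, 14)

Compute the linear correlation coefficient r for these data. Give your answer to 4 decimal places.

n = 8, Σg = 147, Σh = 280, Σg² = 2821, Σh² = 12456, Σgh = 4771
nΣgh − ΣgΣh = 38168 − 41160 = -2992
nΣg² − (Σg)² = 22568 − 21609 = 959; nΣh² − (Σh)² = 99648 − 78400 = 21248
r = -2992 / √(959 × 21248) = -2992 / 4514.0704 ≈ -0.6628

-0.6628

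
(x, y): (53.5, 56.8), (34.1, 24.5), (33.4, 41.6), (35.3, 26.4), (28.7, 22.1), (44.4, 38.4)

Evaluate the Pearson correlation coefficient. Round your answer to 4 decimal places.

0.8533

n = 6, Σx = 229.4, Σy = 209.8, Σx² = 9181.76, Σy² = 8216.98, Σxy = 8534.84
nΣxy − ΣxΣy = 51209.04 − 48128.12 = 3080.92
nΣx² − (Σx)² = 55090.56 − 52624.36 = 2466.2; nΣy² − (Σy)² = 49301.88 − 44016.04 = 5285.84
r = 3080.92 / √(2466.2 × 5285.84) = 3080.92 / 3610.5316 ≈ 0.8533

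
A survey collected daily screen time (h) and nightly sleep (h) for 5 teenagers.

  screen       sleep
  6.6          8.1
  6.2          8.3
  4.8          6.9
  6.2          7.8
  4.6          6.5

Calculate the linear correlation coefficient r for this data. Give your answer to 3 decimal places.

n = 5, Σx = 28.4, Σy = 37.6, Σx² = 164.64, Σy² = 285.2, Σxy = 216.3
nΣxy − ΣxΣy = 1081.5 − 1067.84 = 13.66
nΣx² − (Σx)² = 823.2 − 806.56 = 16.64; nΣy² − (Σy)² = 1426 − 1413.76 = 12.24
r = 13.66 / √(16.64 × 12.24) = 13.66 / 14.2714 ≈ 0.957

0.957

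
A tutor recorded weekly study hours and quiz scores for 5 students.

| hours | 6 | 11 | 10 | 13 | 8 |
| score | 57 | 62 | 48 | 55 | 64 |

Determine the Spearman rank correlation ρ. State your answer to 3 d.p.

-0.300

Rank hours: 1, 4, 3, 5, 2
Rank score: 3, 4, 1, 2, 5
d = rank(hours) − rank(score): -2, 0, 2, 3, -3; Σd² = 26
ρ = 1 − 6Σd² / [n(n²−1)] = 1 − 6×26 / (5×24) = 1 − 156/120 ≈ -0.300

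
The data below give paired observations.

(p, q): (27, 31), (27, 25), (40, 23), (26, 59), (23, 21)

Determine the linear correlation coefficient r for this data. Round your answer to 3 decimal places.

-0.239

n = 5, Σp = 143, Σq = 159, Σp² = 4263, Σq² = 6037, Σpq = 4449
nΣpq − ΣpΣq = 22245 − 22737 = -492
nΣp² − (Σp)² = 21315 − 20449 = 866; nΣq² − (Σq)² = 30185 − 25281 = 4904
r = -492 / √(866 × 4904) = -492 / 2060.7921 ≈ -0.239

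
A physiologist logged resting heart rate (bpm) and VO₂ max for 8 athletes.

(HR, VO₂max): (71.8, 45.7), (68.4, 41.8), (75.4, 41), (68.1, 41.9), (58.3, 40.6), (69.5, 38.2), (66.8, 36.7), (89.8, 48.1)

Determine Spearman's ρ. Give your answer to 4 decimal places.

Rank HR: 6, 4, 7, 3, 1, 5, 2, 8
Rank VO₂max: 7, 5, 4, 6, 3, 2, 1, 8
d = rank(HR) − rank(VO₂max): -1, -1, 3, -3, -2, 3, 1, 0; Σd² = 34
ρ = 1 − 6Σd² / [n(n²−1)] = 1 − 6×34 / (8×63) = 1 − 204/504 ≈ 0.5952

0.5952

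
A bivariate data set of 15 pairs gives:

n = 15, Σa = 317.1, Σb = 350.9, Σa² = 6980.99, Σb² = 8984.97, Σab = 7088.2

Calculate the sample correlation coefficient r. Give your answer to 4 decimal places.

r = (nΣab − ΣaΣb) / √[(nΣa² − (Σa)²)(nΣb² − (Σb)²)]
Numerator: 15×7088.2 − 317.1×350.9 = -4947.39
Denominator: √[(104714.85 − 100552.41)(134774.55 − 123130.81)] = √[4162.44 × 11643.74] = 6961.7792
r = -4947.39 / 6961.7792 ≈ -0.7107

-0.7107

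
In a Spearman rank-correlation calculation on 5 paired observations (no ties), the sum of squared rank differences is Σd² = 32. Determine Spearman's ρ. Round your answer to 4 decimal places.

-0.6000

ρ = 1 − 6Σd² / [n(n²−1)] = 1 − 6×32 / (5×24)
  = 1 − 192/120 = 1 − 1.60000 ≈ -0.6000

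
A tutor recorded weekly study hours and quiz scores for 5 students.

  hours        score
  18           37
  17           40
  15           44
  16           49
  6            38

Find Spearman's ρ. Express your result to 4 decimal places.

-0.3000

Rank hours: 5, 4, 2, 3, 1
Rank score: 1, 3, 4, 5, 2
d = rank(hours) − rank(score): 4, 1, -2, -2, -1; Σd² = 26
ρ = 1 − 6Σd² / [n(n²−1)] = 1 − 6×26 / (5×24) = 1 − 156/120 ≈ -0.3000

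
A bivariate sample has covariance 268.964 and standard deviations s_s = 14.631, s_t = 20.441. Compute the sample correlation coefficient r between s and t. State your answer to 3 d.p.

0.899

r = Cov(s,t) / (s_s · s_t) = 268.964 / (14.631 × 20.441)
  = 268.964 / 299.0723 ≈ 0.899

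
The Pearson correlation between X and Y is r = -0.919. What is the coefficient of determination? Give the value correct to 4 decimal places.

0.8446

r² = (-0.919)² = 0.8446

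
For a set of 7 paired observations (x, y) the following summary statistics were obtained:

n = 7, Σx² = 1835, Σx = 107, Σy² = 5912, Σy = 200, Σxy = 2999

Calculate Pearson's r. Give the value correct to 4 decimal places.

r = (nΣxy − ΣxΣy) / √[(nΣx² − (Σx)²)(nΣy² − (Σy)²)]
Numerator: 7×2999 − 107×200 = -407
Denominator: √[(12845 − 11449)(41384 − 40000)] = √[1396 × 1384] = 1389.9871
r = -407 / 1389.9871 ≈ -0.2928

-0.2928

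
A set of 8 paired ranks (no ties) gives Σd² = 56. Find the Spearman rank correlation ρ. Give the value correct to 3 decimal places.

ρ = 1 − 6Σd² / [n(n²−1)] = 1 − 6×56 / (8×63)
  = 1 − 336/504 = 1 − 0.6667 ≈ 0.333

0.333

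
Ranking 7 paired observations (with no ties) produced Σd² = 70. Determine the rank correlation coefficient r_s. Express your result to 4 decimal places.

ρ = 1 − 6Σd² / [n(n²−1)] = 1 − 6×70 / (7×48)
  = 1 − 420/336 = 1 − 1.25000 ≈ -0.2500

-0.2500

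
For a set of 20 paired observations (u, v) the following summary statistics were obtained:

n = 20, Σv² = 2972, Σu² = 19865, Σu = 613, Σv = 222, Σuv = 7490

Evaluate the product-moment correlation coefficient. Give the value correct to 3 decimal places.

r = (nΣuv − ΣuΣv) / √[(nΣu² − (Σu)²)(nΣv² − (Σv)²)]
Numerator: 20×7490 − 613×222 = 13714
Denominator: √[(397300 − 375769)(59440 − 49284)] = √[21531 × 10156] = 14787.4554
r = 13714 / 14787.4554 ≈ 0.927

0.927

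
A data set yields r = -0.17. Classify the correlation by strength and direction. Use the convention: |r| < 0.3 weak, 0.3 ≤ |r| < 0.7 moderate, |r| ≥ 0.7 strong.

weak negative

r = -0.17 < 0 so the relationship is negative.
|r| = 0.17, which falls in the weak range.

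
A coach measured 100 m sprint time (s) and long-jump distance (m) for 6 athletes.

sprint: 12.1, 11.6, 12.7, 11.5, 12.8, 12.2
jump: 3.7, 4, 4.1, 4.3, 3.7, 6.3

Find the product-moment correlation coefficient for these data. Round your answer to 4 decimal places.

n = 6, Σx = 72.9, Σy = 26.1, Σx² = 887.19, Σy² = 118.37, Σxy = 316.91
nΣxy − ΣxΣy = 1901.46 − 1902.69 = -1.23
nΣx² − (Σx)² = 5323.14 − 5314.41 = 8.73; nΣy² − (Σy)² = 710.22 − 681.21 = 29.01
r = -1.23 / √(8.73 × 29.01) = -1.23 / 15.9141 ≈ -0.0773

-0.0773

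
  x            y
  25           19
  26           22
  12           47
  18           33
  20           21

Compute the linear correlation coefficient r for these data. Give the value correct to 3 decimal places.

n = 5, Σx = 101, Σy = 142, Σx² = 2169, Σy² = 4584, Σxy = 2625
nΣxy − ΣxΣy = 13125 − 14342 = -1217
nΣx² − (Σx)² = 10845 − 10201 = 644; nΣy² − (Σy)² = 22920 − 20164 = 2756
r = -1217 / √(644 × 2756) = -1217 / 1332.2402 ≈ -0.913

-0.913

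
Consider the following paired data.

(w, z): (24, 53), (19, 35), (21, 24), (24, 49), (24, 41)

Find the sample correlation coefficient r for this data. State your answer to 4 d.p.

n = 5, Σw = 112, Σz = 202, Σw² = 2530, Σz² = 8692, Σwz = 4601
nΣwz − ΣwΣz = 23005 − 22624 = 381
nΣw² − (Σw)² = 12650 − 12544 = 106; nΣz² − (Σz)² = 43460 − 40804 = 2656
r = 381 / √(106 × 2656) = 381 / 530.5997 ≈ 0.7181

0.7181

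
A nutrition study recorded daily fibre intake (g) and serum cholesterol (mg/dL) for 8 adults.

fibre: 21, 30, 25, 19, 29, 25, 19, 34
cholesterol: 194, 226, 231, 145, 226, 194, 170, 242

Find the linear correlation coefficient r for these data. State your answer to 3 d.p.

n = 8, Σx = 202, Σy = 1628, Σx² = 5310, Σy² = 339274, Σxy = 42246
nΣxy − ΣxΣy = 337968 − 328856 = 9112
nΣx² − (Σx)² = 42480 − 40804 = 1676; nΣy² − (Σy)² = 2714192 − 2650384 = 63808
r = 9112 / √(1676 × 63808) = 9112 / 10341.2866 ≈ 0.881

0.881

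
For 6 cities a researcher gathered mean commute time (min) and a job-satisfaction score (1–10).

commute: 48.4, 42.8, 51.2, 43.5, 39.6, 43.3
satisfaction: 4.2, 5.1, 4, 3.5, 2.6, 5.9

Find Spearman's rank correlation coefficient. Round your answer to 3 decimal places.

0.086

Rank commute: 5, 2, 6, 4, 1, 3
Rank satisfaction: 4, 5, 3, 2, 1, 6
d = rank(commute) − rank(satisfaction): 1, -3, 3, 2, 0, -3; Σd² = 32
ρ = 1 − 6Σd² / [n(n²−1)] = 1 − 6×32 / (6×35) = 1 − 192/210 ≈ 0.086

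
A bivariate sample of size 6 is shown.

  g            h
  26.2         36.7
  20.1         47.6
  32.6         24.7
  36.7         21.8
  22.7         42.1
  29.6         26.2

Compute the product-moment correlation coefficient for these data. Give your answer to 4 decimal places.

n = 6, Σg = 167.9, Σh = 199.1, Σg² = 4891.55, Σh² = 7156.83, Σgh = 5254.77
nΣgh − ΣgΣh = 31528.62 − 33428.89 = -1900.27
nΣg² − (Σg)² = 29349.3 − 28190.41 = 1158.89; nΣh² − (Σh)² = 42940.98 − 39640.81 = 3300.17
r = -1900.27 / √(1158.89 × 3300.17) = -1900.27 / 1955.6416 ≈ -0.9717

-0.9717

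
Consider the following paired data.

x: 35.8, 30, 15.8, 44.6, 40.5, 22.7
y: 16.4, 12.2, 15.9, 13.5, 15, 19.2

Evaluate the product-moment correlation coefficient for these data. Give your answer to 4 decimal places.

-0.4556

n = 6, Σx = 189.4, Σy = 92.2, Σx² = 6575.98, Σy² = 1446.5, Σxy = 2849.78
nΣxy − ΣxΣy = 17098.68 − 17462.68 = -364
nΣx² − (Σx)² = 39455.88 − 35872.36 = 3583.52; nΣy² − (Σy)² = 8679 − 8500.84 = 178.16
r = -364 / √(3583.52 × 178.16) = -364 / 799.0244 ≈ -0.4556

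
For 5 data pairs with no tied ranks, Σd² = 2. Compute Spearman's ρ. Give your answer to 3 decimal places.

0.900

ρ = 1 − 6Σd² / [n(n²−1)] = 1 − 6×2 / (5×24)
  = 1 − 12/120 = 1 − 0.1000 ≈ 0.900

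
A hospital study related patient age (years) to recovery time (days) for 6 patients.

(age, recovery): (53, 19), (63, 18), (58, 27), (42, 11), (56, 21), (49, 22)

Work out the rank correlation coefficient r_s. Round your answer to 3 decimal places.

0.257

Rank age: 3, 6, 5, 1, 4, 2
Rank recovery: 3, 2, 6, 1, 4, 5
d = rank(age) − rank(recovery): 0, 4, -1, 0, 0, -3; Σd² = 26
ρ = 1 − 6Σd² / [n(n²−1)] = 1 − 6×26 / (6×35) = 1 − 156/210 ≈ 0.257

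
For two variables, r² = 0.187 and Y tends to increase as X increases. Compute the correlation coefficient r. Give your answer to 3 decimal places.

0.432

|r| = √0.187 = 0.432
The association is positive, so r = 0.432.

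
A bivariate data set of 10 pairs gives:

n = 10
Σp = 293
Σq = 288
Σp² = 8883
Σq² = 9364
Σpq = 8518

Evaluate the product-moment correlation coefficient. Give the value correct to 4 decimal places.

r = (nΣpq − ΣpΣq) / √[(nΣp² − (Σp)²)(nΣq² − (Σq)²)]
Numerator: 10×8518 − 293×288 = 796
Denominator: √[(88830 − 85849)(93640 − 82944)] = √[2981 × 10696] = 5646.6606
r = 796 / 5646.6606 ≈ 0.1410

0.1410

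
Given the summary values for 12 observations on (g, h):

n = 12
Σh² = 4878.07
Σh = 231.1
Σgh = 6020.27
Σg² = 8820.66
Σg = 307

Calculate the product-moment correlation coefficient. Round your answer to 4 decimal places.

0.1680

r = (nΣgh − ΣgΣh) / √[(nΣg² − (Σg)²)(nΣh² − (Σh)²)]
Numerator: 12×6020.27 − 307×231.1 = 1295.54
Denominator: √[(105847.92 − 94249)(58536.84 − 53407.21)] = √[11598.92 × 5129.63] = 7713.5056
r = 1295.54 / 7713.5056 ≈ 0.1680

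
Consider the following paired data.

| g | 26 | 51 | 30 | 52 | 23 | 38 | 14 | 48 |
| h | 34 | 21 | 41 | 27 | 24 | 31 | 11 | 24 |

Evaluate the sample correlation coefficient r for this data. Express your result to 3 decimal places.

n = 8, Σg = 282, Σh = 213, Σg² = 11354, Σh² = 6241, Σgh = 7625
nΣgh − ΣgΣh = 61000 − 60066 = 934
nΣg² − (Σg)² = 90832 − 79524 = 11308; nΣh² − (Σh)² = 49928 − 45369 = 4559
r = 934 / √(11308 × 4559) = 934 / 7180.0538 ≈ 0.130

0.130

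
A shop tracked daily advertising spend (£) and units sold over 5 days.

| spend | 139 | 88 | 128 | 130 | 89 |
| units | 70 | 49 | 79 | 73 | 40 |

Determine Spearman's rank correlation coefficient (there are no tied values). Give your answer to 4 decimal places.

0.5000

Rank spend: 5, 1, 3, 4, 2
Rank units: 3, 2, 5, 4, 1
d = rank(spend) − rank(units): 2, -1, -2, 0, 1; Σd² = 10
ρ = 1 − 6Σd² / [n(n²−1)] = 1 − 6×10 / (5×24) = 1 − 60/120 ≈ 0.5000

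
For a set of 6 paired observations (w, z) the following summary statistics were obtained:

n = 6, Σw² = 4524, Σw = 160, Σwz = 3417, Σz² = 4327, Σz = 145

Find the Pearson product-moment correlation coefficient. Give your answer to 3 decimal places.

-0.977

r = (nΣwz − ΣwΣz) / √[(nΣw² − (Σw)²)(nΣz² − (Σz)²)]
Numerator: 6×3417 − 160×145 = -2698
Denominator: √[(27144 − 25600)(25962 − 21025)] = √[1544 × 4937] = 2760.9288
r = -2698 / 2760.9288 ≈ -0.977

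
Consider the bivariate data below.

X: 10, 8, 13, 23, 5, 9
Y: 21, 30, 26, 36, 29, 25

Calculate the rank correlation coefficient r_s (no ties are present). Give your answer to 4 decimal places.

0.0857

Rank X: 4, 2, 5, 6, 1, 3
Rank Y: 1, 5, 3, 6, 4, 2
d = rank(X) − rank(Y): 3, -3, 2, 0, -3, 1; Σd² = 32
ρ = 1 − 6Σd² / [n(n²−1)] = 1 − 6×32 / (6×35) = 1 − 192/210 ≈ 0.0857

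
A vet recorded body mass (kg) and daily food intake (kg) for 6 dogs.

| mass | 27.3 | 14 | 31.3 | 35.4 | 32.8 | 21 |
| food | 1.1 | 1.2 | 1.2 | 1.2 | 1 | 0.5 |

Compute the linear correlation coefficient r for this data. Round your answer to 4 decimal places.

n = 6, Σx = 161.8, Σy = 6.2, Σx² = 4690.98, Σy² = 6.78, Σxy = 170.17
nΣxy − ΣxΣy = 1021.02 − 1003.16 = 17.86
nΣx² − (Σx)² = 28145.88 − 26179.24 = 1966.64; nΣy² − (Σy)² = 40.68 − 38.44 = 2.24
r = 17.86 / √(1966.64 × 2.24) = 17.86 / 66.3722 ≈ 0.2691

0.2691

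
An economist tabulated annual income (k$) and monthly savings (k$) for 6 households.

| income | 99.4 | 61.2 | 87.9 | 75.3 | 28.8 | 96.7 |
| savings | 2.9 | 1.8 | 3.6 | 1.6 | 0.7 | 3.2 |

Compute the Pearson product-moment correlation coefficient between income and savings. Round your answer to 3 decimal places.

0.889

n = 6, Σx = 449.3, Σy = 13.8, Σx² = 37202.63, Σy² = 37.9, Σxy = 1164.94
nΣxy − ΣxΣy = 6989.64 − 6200.34 = 789.3
nΣx² − (Σx)² = 223215.78 − 201870.49 = 21345.29; nΣy² − (Σy)² = 227.4 − 190.44 = 36.96
r = 789.3 / √(21345.29 × 36.96) = 789.3 / 888.2128 ≈ 0.889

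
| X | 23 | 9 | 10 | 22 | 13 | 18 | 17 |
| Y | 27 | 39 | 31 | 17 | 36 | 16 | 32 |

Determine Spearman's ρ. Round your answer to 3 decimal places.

Rank X: 7, 1, 2, 6, 3, 5, 4
Rank Y: 3, 7, 4, 2, 6, 1, 5
d = rank(X) − rank(Y): 4, -6, -2, 4, -3, 4, -1; Σd² = 98
ρ = 1 − 6Σd² / [n(n²−1)] = 1 − 6×98 / (7×48) = 1 − 588/336 ≈ -0.750

-0.750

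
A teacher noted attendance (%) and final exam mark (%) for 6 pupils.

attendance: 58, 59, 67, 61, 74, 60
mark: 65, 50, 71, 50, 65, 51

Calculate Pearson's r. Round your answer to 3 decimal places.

0.559

n = 6, Σx = 379, Σy = 352, Σx² = 24131, Σy² = 21092, Σxy = 22397
nΣxy − ΣxΣy = 134382 − 133408 = 974
nΣx² − (Σx)² = 144786 − 143641 = 1145; nΣy² − (Σy)² = 126552 − 123904 = 2648
r = 974 / √(1145 × 2648) = 974 / 1741.2524 ≈ 0.559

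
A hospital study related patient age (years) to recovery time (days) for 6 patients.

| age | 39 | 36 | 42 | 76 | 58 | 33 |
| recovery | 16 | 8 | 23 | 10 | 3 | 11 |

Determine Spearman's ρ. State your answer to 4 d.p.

Rank age: 3, 2, 4, 6, 5, 1
Rank recovery: 5, 2, 6, 3, 1, 4
d = rank(age) − rank(recovery): -2, 0, -2, 3, 4, -3; Σd² = 42
ρ = 1 − 6Σd² / [n(n²−1)] = 1 − 6×42 / (6×35) = 1 − 252/210 ≈ -0.2000

-0.2000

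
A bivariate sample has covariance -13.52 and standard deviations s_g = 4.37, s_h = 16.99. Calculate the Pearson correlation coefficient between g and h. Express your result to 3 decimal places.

-0.182

r = Cov(g,h) / (s_g · s_h) = -13.52 / (4.37 × 16.99)
  = -13.52 / 74.2463 ≈ -0.182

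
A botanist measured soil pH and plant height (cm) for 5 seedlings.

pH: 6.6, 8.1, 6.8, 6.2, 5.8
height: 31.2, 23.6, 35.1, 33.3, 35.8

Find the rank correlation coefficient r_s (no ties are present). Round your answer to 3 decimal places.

-0.700

Rank pH: 3, 5, 4, 2, 1
Rank height: 2, 1, 4, 3, 5
d = rank(pH) − rank(height): 1, 4, 0, -1, -4; Σd² = 34
ρ = 1 − 6Σd² / [n(n²−1)] = 1 − 6×34 / (5×24) = 1 − 204/120 ≈ -0.700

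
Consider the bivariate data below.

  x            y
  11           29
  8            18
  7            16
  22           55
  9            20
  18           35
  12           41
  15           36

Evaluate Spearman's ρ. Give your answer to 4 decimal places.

Rank x: 4, 2, 1, 8, 3, 7, 5, 6
Rank y: 4, 2, 1, 8, 3, 5, 7, 6
d = rank(x) − rank(y): 0, 0, 0, 0, 0, 2, -2, 0; Σd² = 8
ρ = 1 − 6Σd² / [n(n²−1)] = 1 − 6×8 / (8×63) = 1 − 48/504 ≈ 0.9048

0.9048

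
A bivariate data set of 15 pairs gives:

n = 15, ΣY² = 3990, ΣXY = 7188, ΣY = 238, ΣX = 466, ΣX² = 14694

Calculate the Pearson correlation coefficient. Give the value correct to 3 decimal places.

r = (nΣXY − ΣXΣY) / √[(nΣX² − (ΣX)²)(nΣY² − (ΣY)²)]
Numerator: 15×7188 − 466×238 = -3088
Denominator: √[(220410 − 217156)(59850 − 56644)] = √[3254 × 3206] = 3229.9108
r = -3088 / 3229.9108 ≈ -0.956

-0.956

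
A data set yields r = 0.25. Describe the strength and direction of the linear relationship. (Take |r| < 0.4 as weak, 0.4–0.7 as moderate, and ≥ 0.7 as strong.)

r = 0.25 > 0 so the relationship is positive.
|r| = 0.25, which falls in the weak range.

weak positive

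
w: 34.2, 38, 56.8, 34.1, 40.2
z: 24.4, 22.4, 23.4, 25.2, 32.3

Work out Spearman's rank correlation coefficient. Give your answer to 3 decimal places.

Rank w: 2, 3, 5, 1, 4
Rank z: 3, 1, 2, 4, 5
d = rank(w) − rank(z): -1, 2, 3, -3, -1; Σd² = 24
ρ = 1 − 6Σd² / [n(n²−1)] = 1 − 6×24 / (5×24) = 1 − 144/120 ≈ -0.200

-0.200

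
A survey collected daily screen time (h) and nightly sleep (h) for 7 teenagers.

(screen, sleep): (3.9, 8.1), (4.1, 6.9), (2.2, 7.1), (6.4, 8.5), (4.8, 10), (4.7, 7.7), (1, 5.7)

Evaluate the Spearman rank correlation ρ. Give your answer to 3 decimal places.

0.786

Rank screen: 3, 4, 2, 7, 6, 5, 1
Rank sleep: 5, 2, 3, 6, 7, 4, 1
d = rank(screen) − rank(sleep): -2, 2, -1, 1, -1, 1, 0; Σd² = 12
ρ = 1 − 6Σd² / [n(n²−1)] = 1 − 6×12 / (7×48) = 1 − 72/336 ≈ 0.786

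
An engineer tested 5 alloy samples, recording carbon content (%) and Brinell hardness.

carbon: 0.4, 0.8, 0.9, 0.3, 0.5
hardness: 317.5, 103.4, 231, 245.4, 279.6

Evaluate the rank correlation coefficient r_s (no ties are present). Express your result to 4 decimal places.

-0.6000

Rank carbon: 2, 4, 5, 1, 3
Rank hardness: 5, 1, 2, 3, 4
d = rank(carbon) − rank(hardness): -3, 3, 3, -2, -1; Σd² = 32
ρ = 1 − 6Σd² / [n(n²−1)] = 1 − 6×32 / (5×24) = 1 − 192/120 ≈ -0.6000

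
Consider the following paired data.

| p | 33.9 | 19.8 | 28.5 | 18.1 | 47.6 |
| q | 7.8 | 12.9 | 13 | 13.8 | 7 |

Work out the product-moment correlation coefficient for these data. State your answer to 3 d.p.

-0.899

n = 5, Σp = 147.9, Σq = 54.5, Σp² = 4946.87, Σq² = 635.69, Σpq = 1473.32
nΣpq − ΣpΣq = 7366.6 − 8060.55 = -693.95
nΣp² − (Σp)² = 24734.35 − 21874.41 = 2859.94; nΣq² − (Σq)² = 3178.45 − 2970.25 = 208.2
r = -693.95 / √(2859.94 × 208.2) = -693.95 / 771.6473 ≈ -0.899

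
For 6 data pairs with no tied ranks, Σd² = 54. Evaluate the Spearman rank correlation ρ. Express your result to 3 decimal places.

-0.543

ρ = 1 − 6Σd² / [n(n²−1)] = 1 − 6×54 / (6×35)
  = 1 − 324/210 = 1 − 1.5429 ≈ -0.543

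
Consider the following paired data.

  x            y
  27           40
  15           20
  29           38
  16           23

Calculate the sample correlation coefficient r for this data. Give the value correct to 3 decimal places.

0.979

n = 4, Σx = 87, Σy = 121, Σx² = 2051, Σy² = 3973, Σxy = 2850
nΣxy − ΣxΣy = 11400 − 10527 = 873
nΣx² − (Σx)² = 8204 − 7569 = 635; nΣy² − (Σy)² = 15892 − 14641 = 1251
r = 873 / √(635 × 1251) = 873 / 891.2828 ≈ 0.979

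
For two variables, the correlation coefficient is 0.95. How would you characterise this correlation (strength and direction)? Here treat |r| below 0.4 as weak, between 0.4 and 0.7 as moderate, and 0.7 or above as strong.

strong positive

r = 0.95 > 0 so the relationship is positive.
|r| = 0.95, which falls in the strong range.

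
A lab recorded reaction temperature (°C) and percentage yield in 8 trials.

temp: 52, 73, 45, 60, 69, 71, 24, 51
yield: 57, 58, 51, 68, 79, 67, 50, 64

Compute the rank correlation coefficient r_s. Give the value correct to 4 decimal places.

0.6429

Rank temp: 4, 8, 2, 5, 6, 7, 1, 3
Rank yield: 3, 4, 2, 7, 8, 6, 1, 5
d = rank(temp) − rank(yield): 1, 4, 0, -2, -2, 1, 0, -2; Σd² = 30
ρ = 1 − 6Σd² / [n(n²−1)] = 1 − 6×30 / (8×63) = 1 − 180/504 ≈ 0.6429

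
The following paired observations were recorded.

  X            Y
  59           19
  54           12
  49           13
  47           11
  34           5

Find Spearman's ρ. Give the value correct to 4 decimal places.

Rank X: 5, 4, 3, 2, 1
Rank Y: 5, 3, 4, 2, 1
d = rank(X) − rank(Y): 0, 1, -1, 0, 0; Σd² = 2
ρ = 1 − 6Σd² / [n(n²−1)] = 1 − 6×2 / (5×24) = 1 − 12/120 ≈ 0.9000

0.9000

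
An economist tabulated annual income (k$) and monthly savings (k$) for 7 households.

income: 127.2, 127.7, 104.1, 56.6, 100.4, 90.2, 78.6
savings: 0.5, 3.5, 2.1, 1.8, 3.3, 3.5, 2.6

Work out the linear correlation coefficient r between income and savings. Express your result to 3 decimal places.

n = 7, Σx = 684.8, Σy = 17.3, Σx² = 70921.66, Σy² = 50.05, Σxy = 1682.42
nΣxy − ΣxΣy = 11776.94 − 11847.04 = -70.1
nΣx² − (Σx)² = 496451.62 − 468951.04 = 27500.58; nΣy² − (Σy)² = 350.35 − 299.29 = 51.06
r = -70.1 / √(27500.58 × 51.06) = -70.1 / 1184.9808 ≈ -0.059

-0.059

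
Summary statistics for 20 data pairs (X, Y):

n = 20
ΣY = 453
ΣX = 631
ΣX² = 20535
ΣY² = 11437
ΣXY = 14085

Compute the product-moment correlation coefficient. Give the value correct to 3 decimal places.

-0.241

r = (nΣXY − ΣXΣY) / √[(nΣX² − (ΣX)²)(nΣY² − (ΣY)²)]
Numerator: 20×14085 − 631×453 = -4143
Denominator: √[(410700 − 398161)(228740 − 205209)] = √[12539 × 23531] = 17177.1712
r = -4143 / 17177.1712 ≈ -0.241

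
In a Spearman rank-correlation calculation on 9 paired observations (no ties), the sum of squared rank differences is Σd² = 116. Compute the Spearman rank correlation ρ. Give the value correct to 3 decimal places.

0.033

ρ = 1 − 6Σd² / [n(n²−1)] = 1 − 6×116 / (9×80)
  = 1 − 696/720 = 1 − 0.9667 ≈ 0.033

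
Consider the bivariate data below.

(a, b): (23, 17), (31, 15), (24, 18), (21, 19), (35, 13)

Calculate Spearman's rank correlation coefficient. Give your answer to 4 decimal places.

Rank a: 2, 4, 3, 1, 5
Rank b: 3, 2, 4, 5, 1
d = rank(a) − rank(b): -1, 2, -1, -4, 4; Σd² = 38
ρ = 1 − 6Σd² / [n(n²−1)] = 1 − 6×38 / (5×24) = 1 − 228/120 ≈ -0.9000

-0.9000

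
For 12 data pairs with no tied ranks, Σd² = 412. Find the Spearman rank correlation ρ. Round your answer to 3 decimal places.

ρ = 1 − 6Σd² / [n(n²−1)] = 1 − 6×412 / (12×143)
  = 1 − 2472/1716 = 1 − 1.4406 ≈ -0.441

-0.441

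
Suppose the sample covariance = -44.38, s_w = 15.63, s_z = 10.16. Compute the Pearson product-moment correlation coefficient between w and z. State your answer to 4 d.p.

-0.2795

r = Cov(w,z) / (s_w · s_z) = -44.38 / (15.63 × 10.16)
  = -44.38 / 158.8008 ≈ -0.2795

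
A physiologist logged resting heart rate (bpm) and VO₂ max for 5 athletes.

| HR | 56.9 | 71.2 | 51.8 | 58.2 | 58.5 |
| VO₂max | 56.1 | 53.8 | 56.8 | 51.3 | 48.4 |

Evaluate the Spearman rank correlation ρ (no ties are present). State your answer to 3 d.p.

Rank HR: 2, 5, 1, 3, 4
Rank VO₂max: 4, 3, 5, 2, 1
d = rank(HR) − rank(VO₂max): -2, 2, -4, 1, 3; Σd² = 34
ρ = 1 − 6Σd² / [n(n²−1)] = 1 − 6×34 / (5×24) = 1 − 204/120 ≈ -0.700

-0.700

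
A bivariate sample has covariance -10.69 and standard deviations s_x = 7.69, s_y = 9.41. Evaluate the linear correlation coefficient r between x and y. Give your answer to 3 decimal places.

-0.148

r = Cov(x,y) / (s_x · s_y) = -10.69 / (7.69 × 9.41)
  = -10.69 / 72.3629 ≈ -0.148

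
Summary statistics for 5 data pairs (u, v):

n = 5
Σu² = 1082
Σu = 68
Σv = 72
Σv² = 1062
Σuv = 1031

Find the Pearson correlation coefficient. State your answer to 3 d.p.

r = (nΣuv − ΣuΣv) / √[(nΣu² − (Σu)²)(nΣv² − (Σv)²)]
Numerator: 5×1031 − 68×72 = 259
Denominator: √[(5410 − 4624)(5310 − 5184)] = √[786 × 126] = 314.6999
r = 259 / 314.6999 ≈ 0.823

0.823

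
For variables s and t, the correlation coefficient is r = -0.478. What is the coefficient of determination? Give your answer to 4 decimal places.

r² = (-0.478)² = 0.2285

0.2285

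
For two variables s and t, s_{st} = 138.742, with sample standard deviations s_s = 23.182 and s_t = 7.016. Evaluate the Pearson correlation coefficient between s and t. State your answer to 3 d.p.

r = Cov(s,t) / (s_s · s_t) = 138.742 / (23.182 × 7.016)
  = 138.742 / 162.6449 ≈ 0.853

0.853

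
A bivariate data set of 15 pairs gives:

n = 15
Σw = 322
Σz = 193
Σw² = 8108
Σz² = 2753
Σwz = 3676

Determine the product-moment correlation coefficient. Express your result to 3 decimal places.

-0.822

r = (nΣwz − ΣwΣz) / √[(nΣw² − (Σw)²)(nΣz² − (Σz)²)]
Numerator: 15×3676 − 322×193 = -7006
Denominator: √[(121620 − 103684)(41295 − 37249)] = √[17936 × 4046] = 8518.7473
r = -7006 / 8518.7473 ≈ -0.822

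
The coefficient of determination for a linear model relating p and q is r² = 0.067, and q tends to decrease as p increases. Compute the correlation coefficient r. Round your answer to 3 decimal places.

|r| = √0.067 = 0.259
The association is negative, so r = −0.259.

-0.259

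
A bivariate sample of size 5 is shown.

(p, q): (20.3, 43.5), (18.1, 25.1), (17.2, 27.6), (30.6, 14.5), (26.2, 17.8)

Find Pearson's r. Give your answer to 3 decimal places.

n = 5, Σp = 112.4, Σq = 128.5, Σp² = 2658.34, Σq² = 3811.11, Σpq = 2722.14
nΣpq − ΣpΣq = 13610.7 − 14443.4 = -832.7
nΣp² − (Σp)² = 13291.7 − 12633.76 = 657.94; nΣq² − (Σq)² = 19055.55 − 16512.25 = 2543.3
r = -832.7 / √(657.94 × 2543.3) = -832.7 / 1293.5760 ≈ -0.644

-0.644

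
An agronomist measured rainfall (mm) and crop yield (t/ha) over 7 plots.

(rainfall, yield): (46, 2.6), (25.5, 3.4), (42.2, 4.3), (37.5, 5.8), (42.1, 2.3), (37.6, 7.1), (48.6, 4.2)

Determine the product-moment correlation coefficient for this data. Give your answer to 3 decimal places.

n = 7, Σx = 279.5, Σy = 29.7, Σx² = 11501.47, Σy² = 143.79, Σxy = 1173.17
nΣxy − ΣxΣy = 8212.19 − 8301.15 = -88.96
nΣx² − (Σx)² = 80510.29 − 78120.25 = 2390.04; nΣy² − (Σy)² = 1006.53 − 882.09 = 124.44
r = -88.96 / √(2390.04 × 124.44) = -88.96 / 545.3591 ≈ -0.163

-0.163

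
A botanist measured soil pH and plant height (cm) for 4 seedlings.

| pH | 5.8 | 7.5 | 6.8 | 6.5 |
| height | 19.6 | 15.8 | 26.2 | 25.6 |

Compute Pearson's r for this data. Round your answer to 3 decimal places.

n = 4, Σx = 26.6, Σy = 87.2, Σx² = 178.38, Σy² = 1975.6, Σxy = 576.74
nΣxy − ΣxΣy = 2306.96 − 2319.52 = -12.56
nΣx² − (Σx)² = 713.52 − 707.56 = 5.96; nΣy² − (Σy)² = 7902.4 − 7603.84 = 298.56
r = -12.56 / √(5.96 × 298.56) = -12.56 / 42.1831 ≈ -0.298

-0.298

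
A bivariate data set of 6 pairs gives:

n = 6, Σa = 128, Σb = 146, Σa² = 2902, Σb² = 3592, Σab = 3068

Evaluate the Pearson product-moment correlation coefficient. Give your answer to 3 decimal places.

-0.568

r = (nΣab − ΣaΣb) / √[(nΣa² − (Σa)²)(nΣb² − (Σb)²)]
Numerator: 6×3068 − 128×146 = -280
Denominator: √[(17412 − 16384)(21552 − 21316)] = √[1028 × 236] = 492.5525
r = -280 / 492.5525 ≈ -0.568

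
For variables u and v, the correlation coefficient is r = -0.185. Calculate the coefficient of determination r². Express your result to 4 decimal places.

0.0342

r² = (-0.185)² = 0.0342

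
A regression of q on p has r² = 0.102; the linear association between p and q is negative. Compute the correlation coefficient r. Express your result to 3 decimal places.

-0.319

|r| = √0.102 = 0.319
The association is negative, so r = −0.319.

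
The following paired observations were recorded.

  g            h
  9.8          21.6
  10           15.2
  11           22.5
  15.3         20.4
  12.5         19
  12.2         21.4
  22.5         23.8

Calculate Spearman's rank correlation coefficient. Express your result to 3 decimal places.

Rank g: 1, 2, 3, 6, 5, 4, 7
Rank h: 5, 1, 6, 3, 2, 4, 7
d = rank(g) − rank(h): -4, 1, -3, 3, 3, 0, 0; Σd² = 44
ρ = 1 − 6Σd² / [n(n²−1)] = 1 − 6×44 / (7×48) = 1 − 264/336 ≈ 0.214

0.214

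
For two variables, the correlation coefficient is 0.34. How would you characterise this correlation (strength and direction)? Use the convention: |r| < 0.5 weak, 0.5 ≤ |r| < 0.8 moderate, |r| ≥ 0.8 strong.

weak positive

r = 0.34 > 0 so the relationship is positive.
|r| = 0.34, which falls in the weak range.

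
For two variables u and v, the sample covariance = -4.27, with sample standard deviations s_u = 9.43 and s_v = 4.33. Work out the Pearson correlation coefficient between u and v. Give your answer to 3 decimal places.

-0.105

r = Cov(u,v) / (s_u · s_v) = -4.27 / (9.43 × 4.33)
  = -4.27 / 40.8319 ≈ -0.105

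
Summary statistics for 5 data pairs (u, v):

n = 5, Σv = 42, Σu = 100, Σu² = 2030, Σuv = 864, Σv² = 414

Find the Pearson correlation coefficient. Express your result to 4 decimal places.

0.5601

r = (nΣuv − ΣuΣv) / √[(nΣu² − (Σu)²)(nΣv² − (Σv)²)]
Numerator: 5×864 − 100×42 = 120
Denominator: √[(10150 − 10000)(2070 − 1764)] = √[150 × 306] = 214.2429
r = 120 / 214.2429 ≈ 0.5601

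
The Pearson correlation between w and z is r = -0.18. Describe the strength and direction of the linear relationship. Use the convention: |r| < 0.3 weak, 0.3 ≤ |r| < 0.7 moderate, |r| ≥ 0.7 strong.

weak negative

r = -0.18 < 0 so the relationship is negative.
|r| = 0.18, which falls in the weak range.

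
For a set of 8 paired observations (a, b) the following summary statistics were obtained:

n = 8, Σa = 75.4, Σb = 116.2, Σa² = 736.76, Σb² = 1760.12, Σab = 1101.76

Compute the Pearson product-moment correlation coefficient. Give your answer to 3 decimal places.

0.151

r = (nΣab − ΣaΣb) / √[(nΣa² − (Σa)²)(nΣb² − (Σb)²)]
Numerator: 8×1101.76 − 75.4×116.2 = 52.6
Denominator: √[(5894.08 − 5685.16)(14080.96 − 13502.44)] = √[208.92 × 578.52] = 347.6556
r = 52.6 / 347.6556 ≈ 0.151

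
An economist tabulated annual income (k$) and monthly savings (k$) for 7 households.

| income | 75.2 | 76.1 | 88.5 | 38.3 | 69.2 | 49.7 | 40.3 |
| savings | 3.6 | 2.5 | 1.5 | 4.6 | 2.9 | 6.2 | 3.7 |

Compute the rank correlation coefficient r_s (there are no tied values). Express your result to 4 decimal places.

Rank income: 5, 6, 7, 1, 4, 3, 2
Rank savings: 4, 2, 1, 6, 3, 7, 5
d = rank(income) − rank(savings): 1, 4, 6, -5, 1, -4, -3; Σd² = 104
ρ = 1 − 6Σd² / [n(n²−1)] = 1 − 6×104 / (7×48) = 1 − 624/336 ≈ -0.8571

-0.8571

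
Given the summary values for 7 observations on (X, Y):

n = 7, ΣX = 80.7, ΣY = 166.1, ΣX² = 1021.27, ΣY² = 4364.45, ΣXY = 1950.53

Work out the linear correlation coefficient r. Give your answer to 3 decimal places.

0.182

r = (nΣXY − ΣXΣY) / √[(nΣX² − (ΣX)²)(nΣY² − (ΣY)²)]
Numerator: 7×1950.53 − 80.7×166.1 = 249.44
Denominator: √[(7148.89 − 6512.49)(30551.15 − 27589.21)] = √[636.4 × 2961.94] = 1372.9452
r = 249.44 / 1372.9452 ≈ 0.182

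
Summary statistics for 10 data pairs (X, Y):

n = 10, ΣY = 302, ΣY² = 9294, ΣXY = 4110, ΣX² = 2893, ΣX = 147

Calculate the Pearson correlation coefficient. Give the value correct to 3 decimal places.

r = (nΣXY − ΣXΣY) / √[(nΣX² − (ΣX)²)(nΣY² − (ΣY)²)]
Numerator: 10×4110 − 147×302 = -3294
Denominator: √[(28930 − 21609)(92940 − 91204)] = √[7321 × 1736] = 3565.0043
r = -3294 / 3565.0043 ≈ -0.924

-0.924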